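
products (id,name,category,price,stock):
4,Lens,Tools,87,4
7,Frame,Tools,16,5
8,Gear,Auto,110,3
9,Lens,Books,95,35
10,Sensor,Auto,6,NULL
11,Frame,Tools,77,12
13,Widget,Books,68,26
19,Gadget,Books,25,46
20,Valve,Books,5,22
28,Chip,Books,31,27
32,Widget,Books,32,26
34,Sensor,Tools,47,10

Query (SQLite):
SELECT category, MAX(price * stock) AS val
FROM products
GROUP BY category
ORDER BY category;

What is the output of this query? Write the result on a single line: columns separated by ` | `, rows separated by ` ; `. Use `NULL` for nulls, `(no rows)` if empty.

Auto | 330 ; Books | 3325 ; Tools | 924

For each row compute price * stock.
Group by category; take MAX of the expression per group.
  Auto: ids {8, 10} → MAX(price * stock)=330
  Books: ids {9, 13, 19, 20, 28, 32} → MAX(price * stock)=3325
  Tools: ids {4, 7, 11, 34} → MAX(price * stock)=924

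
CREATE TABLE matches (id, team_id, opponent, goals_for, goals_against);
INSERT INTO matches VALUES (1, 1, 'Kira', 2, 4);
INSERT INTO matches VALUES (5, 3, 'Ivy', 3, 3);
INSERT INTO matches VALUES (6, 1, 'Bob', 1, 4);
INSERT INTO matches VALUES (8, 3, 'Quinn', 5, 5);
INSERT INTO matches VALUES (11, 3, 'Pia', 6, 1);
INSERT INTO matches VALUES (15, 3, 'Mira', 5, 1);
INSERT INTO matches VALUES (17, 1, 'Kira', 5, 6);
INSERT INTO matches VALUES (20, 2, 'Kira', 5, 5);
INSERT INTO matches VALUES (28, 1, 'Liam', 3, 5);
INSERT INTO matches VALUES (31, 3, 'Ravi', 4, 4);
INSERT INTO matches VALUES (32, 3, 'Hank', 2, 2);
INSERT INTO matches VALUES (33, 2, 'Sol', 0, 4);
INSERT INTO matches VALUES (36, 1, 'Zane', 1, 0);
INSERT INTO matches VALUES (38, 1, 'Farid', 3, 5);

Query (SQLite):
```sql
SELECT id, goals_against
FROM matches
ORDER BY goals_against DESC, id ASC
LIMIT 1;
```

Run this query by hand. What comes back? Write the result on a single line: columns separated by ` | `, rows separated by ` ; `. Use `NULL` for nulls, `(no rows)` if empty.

17 | 6

Sort by goals_against desc, tiebreak id asc: (6, id=17), (5, id=8), (5, id=20), (5, id=28) …. Take first 1.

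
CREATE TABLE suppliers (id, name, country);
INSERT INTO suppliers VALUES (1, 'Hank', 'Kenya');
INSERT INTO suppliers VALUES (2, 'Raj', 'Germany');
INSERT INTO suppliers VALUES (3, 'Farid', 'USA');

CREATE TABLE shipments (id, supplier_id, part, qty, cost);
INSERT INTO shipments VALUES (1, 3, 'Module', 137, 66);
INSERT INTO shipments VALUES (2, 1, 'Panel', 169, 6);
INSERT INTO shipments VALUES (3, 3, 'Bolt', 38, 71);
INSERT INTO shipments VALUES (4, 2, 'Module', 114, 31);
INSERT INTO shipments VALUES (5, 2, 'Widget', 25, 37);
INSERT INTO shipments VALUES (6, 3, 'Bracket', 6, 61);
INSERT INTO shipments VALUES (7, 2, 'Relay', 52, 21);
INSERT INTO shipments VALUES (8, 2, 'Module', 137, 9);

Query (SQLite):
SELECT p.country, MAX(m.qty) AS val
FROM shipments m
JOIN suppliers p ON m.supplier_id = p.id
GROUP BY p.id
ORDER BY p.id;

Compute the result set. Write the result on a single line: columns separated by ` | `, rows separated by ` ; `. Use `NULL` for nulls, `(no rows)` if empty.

Join each shipments row to its suppliers via supplier_id.
Group joined rows by suppliers.id; compute MAX(m.qty) per group.
  1: ids {2} → MAX(m.qty)=169
  2: ids {4, 5, 7, 8} → MAX(m.qty)=137
  3: ids {1, 3, 6} → MAX(m.qty)=137

Kenya | 169 ; Germany | 137 ; USA | 137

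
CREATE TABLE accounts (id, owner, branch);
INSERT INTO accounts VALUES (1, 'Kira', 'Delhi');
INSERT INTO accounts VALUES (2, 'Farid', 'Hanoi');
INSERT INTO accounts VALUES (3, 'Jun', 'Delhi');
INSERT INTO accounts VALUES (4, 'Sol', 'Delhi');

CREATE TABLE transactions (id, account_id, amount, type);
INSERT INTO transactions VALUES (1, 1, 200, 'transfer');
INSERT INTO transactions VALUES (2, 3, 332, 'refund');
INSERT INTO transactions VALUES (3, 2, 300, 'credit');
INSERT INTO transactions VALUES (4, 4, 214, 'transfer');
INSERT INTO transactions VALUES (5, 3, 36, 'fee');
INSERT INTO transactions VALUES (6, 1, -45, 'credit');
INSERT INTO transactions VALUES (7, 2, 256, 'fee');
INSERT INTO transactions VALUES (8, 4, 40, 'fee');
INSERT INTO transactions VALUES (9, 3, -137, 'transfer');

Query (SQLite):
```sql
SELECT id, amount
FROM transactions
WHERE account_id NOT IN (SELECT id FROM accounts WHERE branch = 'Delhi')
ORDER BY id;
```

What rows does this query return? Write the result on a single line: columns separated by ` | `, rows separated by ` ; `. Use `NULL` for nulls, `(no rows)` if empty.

Inner query: accounts.id where branch = 'Delhi'.
Outer: keep transactions rows whose account_id is not in that set.
Inner query → {1, 3, 4}

3 | 300 ; 7 | 256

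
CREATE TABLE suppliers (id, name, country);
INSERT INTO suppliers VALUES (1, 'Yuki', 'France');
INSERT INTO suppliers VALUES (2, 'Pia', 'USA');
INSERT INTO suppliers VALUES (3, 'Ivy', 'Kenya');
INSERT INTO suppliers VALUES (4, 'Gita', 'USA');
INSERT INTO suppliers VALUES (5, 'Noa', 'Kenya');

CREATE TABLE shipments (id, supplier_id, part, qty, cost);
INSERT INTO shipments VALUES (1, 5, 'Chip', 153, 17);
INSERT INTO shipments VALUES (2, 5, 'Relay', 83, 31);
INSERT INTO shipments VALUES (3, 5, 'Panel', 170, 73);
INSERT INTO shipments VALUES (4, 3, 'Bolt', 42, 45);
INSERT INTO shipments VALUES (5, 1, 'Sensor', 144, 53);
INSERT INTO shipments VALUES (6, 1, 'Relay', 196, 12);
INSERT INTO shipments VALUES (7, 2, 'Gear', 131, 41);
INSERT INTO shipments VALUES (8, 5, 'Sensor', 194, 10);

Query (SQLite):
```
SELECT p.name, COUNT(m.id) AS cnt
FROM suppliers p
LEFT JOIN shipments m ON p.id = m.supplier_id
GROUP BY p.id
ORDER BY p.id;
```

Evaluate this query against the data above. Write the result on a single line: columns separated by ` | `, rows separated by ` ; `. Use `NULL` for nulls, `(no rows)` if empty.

LEFT JOIN keeps every suppliers row; unmatched ones get NULL for shipments columns.
Group by suppliers.id and compute COUNT(m.id). COUNT(col) of an all-NULL group is 0.
  1: ids {5, 6} → COUNT(m.id)=2
  2: ids {7} → COUNT(m.id)=1
  3: ids {4} → COUNT(m.id)=1
  4: ids {—} → COUNT(m.id)=0
  5: ids {1, 2, 3, 8} → COUNT(m.id)=4

Yuki | 2 ; Pia | 1 ; Ivy | 1 ; Gita | 0 ; Noa | 4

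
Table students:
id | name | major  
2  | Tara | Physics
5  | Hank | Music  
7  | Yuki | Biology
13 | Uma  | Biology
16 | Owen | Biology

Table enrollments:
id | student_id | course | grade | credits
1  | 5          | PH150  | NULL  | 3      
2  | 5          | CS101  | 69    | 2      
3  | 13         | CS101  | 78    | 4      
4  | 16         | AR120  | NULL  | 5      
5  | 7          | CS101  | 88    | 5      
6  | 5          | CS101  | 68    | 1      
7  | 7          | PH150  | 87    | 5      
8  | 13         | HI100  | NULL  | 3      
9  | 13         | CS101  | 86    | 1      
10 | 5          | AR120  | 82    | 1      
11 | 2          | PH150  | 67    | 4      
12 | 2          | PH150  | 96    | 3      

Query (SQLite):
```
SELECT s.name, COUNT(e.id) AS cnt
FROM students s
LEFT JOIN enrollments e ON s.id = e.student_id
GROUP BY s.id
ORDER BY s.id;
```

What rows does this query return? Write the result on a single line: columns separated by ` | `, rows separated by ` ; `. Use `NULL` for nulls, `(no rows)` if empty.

Tara | 2 ; Hank | 4 ; Yuki | 2 ; Uma | 3 ; Owen | 1

LEFT JOIN keeps every students row; unmatched ones get NULL for enrollments columns.
Group by students.id and compute COUNT(e.id). COUNT(col) of an all-NULL group is 0.
  2: ids {11, 12} → COUNT(e.id)=2
  5: ids {1, 2, 6, 10} → COUNT(e.id)=4
  7: ids {5, 7} → COUNT(e.id)=2
  13: ids {3, 8, 9} → COUNT(e.id)=3
  16: ids {4} → COUNT(e.id)=1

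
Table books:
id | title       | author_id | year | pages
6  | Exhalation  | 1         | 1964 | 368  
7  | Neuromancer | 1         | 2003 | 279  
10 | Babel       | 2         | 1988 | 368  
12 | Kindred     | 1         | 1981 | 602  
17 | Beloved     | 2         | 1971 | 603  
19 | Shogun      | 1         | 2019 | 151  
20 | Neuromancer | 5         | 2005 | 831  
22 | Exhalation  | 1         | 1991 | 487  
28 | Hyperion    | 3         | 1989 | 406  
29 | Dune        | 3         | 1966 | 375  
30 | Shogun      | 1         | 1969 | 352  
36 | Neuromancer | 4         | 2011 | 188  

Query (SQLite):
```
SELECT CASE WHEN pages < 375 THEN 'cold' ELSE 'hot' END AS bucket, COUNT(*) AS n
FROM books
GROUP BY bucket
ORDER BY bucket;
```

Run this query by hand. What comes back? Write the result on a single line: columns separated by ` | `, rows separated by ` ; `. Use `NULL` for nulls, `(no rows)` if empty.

Bucket rows by pages < 375 → 'cold' else 'hot'; count each bucket.

cold | 6 ; hot | 6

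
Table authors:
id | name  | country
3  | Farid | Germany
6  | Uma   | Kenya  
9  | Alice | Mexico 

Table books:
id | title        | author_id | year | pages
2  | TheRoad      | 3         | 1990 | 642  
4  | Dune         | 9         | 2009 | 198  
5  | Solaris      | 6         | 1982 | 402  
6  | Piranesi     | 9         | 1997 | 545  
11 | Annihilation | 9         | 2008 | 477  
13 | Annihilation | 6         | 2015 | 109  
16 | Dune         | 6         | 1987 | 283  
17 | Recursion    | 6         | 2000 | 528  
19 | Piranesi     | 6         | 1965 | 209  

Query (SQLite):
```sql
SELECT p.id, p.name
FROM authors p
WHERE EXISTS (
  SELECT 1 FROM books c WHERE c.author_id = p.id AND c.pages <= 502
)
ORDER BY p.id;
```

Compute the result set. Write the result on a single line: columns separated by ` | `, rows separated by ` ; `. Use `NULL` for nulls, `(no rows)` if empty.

6 | Uma ; 9 | Alice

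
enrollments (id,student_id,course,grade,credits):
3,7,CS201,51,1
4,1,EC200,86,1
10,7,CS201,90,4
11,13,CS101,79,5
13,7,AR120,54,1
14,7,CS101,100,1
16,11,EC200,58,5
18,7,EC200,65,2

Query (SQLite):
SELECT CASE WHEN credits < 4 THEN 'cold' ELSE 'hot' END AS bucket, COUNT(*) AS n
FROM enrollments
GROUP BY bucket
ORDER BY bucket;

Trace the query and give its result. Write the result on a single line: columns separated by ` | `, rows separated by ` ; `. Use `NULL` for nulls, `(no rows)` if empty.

Bucket rows by credits < 4 → 'cold' else 'hot'; count each bucket.

cold | 5 ; hot | 3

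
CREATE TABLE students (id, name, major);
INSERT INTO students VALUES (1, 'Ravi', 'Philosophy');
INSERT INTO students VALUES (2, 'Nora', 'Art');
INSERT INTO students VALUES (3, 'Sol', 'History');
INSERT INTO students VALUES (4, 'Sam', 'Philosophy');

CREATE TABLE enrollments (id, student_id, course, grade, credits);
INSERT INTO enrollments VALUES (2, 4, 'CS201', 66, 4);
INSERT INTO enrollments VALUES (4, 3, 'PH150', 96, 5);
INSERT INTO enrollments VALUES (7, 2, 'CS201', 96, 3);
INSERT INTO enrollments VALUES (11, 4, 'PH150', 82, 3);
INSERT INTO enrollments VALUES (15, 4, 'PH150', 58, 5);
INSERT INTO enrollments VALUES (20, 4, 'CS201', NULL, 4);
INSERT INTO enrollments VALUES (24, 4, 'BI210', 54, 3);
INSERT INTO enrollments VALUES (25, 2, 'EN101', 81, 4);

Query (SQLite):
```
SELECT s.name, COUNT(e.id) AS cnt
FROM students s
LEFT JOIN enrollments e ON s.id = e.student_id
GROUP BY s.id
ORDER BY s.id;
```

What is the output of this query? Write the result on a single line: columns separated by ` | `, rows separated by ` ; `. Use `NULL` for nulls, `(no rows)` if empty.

LEFT JOIN keeps every students row; unmatched ones get NULL for enrollments columns.
Group by students.id and compute COUNT(e.id). COUNT(col) of an all-NULL group is 0.
  1: ids {—} → COUNT(e.id)=0
  2: ids {7, 25} → COUNT(e.id)=2
  3: ids {4} → COUNT(e.id)=1
  4: ids {2, 11, 15, 20, 24} → COUNT(e.id)=5

Ravi | 0 ; Nora | 2 ; Sol | 1 ; Sam | 5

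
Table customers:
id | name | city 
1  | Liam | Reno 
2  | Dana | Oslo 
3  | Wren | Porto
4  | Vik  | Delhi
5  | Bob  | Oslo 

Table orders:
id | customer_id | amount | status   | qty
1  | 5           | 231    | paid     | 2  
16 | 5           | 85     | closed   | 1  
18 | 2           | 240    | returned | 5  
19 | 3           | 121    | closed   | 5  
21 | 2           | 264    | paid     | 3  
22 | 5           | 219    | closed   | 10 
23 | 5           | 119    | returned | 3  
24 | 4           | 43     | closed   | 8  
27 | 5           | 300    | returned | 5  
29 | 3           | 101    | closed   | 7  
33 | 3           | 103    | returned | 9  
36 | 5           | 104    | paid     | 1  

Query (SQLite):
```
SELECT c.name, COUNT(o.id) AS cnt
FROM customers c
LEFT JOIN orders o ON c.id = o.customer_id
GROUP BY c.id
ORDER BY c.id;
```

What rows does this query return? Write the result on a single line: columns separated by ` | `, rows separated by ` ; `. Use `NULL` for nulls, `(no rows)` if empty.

Liam | 0 ; Dana | 2 ; Wren | 3 ; Vik | 1 ; Bob | 6

LEFT JOIN keeps every customers row; unmatched ones get NULL for orders columns.
Group by customers.id and compute COUNT(o.id). COUNT(col) of an all-NULL group is 0.
  1: ids {—} → COUNT(o.id)=0
  2: ids {18, 21} → COUNT(o.id)=2
  3: ids {19, 29, 33} → COUNT(o.id)=3
  4: ids {24} → COUNT(o.id)=1
  5: ids {1, 16, 22, 23, 27, 36} → COUNT(o.id)=6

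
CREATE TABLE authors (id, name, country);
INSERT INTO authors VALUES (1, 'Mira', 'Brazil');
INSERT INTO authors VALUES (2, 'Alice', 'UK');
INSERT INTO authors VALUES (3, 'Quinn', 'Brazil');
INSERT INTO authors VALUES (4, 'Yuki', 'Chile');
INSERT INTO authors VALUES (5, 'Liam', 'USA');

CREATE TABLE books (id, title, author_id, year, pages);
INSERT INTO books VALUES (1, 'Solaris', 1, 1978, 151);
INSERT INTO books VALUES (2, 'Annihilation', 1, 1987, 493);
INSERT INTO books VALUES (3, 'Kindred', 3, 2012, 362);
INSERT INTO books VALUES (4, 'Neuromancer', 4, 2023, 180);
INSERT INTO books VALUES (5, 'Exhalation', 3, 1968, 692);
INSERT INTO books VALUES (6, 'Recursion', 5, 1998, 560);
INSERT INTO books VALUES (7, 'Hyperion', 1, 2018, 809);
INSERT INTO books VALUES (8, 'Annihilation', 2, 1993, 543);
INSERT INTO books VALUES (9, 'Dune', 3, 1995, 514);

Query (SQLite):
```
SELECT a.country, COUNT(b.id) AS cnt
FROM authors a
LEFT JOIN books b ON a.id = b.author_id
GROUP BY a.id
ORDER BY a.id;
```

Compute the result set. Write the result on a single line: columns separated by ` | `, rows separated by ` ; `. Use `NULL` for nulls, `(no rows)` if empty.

Brazil | 3 ; UK | 1 ; Brazil | 3 ; Chile | 1 ; USA | 1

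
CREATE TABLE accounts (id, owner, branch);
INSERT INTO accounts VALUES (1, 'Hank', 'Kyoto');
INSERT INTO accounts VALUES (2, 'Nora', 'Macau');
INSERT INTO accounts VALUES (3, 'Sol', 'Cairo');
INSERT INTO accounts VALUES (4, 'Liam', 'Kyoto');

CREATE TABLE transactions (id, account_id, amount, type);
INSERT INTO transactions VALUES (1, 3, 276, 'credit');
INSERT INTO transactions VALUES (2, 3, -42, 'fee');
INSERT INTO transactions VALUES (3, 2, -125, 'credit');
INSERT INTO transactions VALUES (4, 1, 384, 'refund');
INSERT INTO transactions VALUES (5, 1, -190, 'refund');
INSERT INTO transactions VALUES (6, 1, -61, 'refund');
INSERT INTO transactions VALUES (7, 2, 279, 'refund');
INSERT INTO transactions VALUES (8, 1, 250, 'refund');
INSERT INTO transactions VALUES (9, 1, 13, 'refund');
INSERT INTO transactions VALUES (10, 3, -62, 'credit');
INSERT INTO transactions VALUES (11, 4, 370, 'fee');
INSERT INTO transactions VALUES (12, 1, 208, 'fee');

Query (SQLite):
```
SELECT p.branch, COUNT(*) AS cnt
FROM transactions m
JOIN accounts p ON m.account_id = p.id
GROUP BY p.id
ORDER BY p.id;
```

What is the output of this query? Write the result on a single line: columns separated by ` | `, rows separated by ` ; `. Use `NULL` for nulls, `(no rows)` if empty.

Kyoto | 6 ; Macau | 2 ; Cairo | 3 ; Kyoto | 1

Join each transactions row to its accounts via account_id.
Group joined rows by accounts.id; compute COUNT(*) per group.
  1: ids {4, 5, 6, 8, 9, 12} → COUNT(*)=6
  2: ids {3, 7} → COUNT(*)=2
  3: ids {1, 2, 10} → COUNT(*)=3
  4: ids {11} → COUNT(*)=1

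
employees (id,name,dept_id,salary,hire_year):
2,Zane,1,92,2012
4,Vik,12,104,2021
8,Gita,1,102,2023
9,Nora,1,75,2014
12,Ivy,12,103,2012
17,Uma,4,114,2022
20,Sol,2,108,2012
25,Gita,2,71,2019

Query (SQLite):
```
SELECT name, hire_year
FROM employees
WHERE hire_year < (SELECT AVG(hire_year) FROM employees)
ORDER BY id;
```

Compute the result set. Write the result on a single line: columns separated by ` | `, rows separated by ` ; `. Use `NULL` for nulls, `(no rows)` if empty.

Scalar subquery: AVG(hire_year) over all employees rows = 2016.875.
Keep rows where hire_year < that value.

Zane | 2012 ; Nora | 2014 ; Ivy | 2012 ; Sol | 2012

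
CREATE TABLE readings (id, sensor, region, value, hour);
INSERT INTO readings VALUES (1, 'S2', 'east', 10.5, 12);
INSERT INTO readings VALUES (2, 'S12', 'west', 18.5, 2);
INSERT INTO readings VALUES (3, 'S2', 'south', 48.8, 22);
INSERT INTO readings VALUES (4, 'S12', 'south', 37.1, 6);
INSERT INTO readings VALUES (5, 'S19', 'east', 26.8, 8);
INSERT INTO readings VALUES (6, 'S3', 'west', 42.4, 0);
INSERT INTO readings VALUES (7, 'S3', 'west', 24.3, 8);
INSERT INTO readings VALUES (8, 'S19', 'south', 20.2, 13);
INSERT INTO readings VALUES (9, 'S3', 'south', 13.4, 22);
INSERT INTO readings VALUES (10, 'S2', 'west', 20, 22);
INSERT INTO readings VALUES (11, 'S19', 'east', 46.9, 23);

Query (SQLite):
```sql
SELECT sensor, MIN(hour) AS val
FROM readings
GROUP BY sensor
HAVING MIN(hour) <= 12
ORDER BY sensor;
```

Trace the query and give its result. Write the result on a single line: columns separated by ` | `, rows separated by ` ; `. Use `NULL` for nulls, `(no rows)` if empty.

S12 | 2 ; S19 | 8 ; S2 | 12 ; S3 | 0

Partition readings by sensor; compute MIN(hour) within each group.
HAVING: keep groups where MIN(hour) <= 12.
  S12: ids {2, 4} → MIN(hour)=2
  S19: ids {5, 8, 11} → MIN(hour)=8
  S2: ids {1, 3, 10} → MIN(hour)=12
  S3: ids {6, 7, 9} → MIN(hour)=0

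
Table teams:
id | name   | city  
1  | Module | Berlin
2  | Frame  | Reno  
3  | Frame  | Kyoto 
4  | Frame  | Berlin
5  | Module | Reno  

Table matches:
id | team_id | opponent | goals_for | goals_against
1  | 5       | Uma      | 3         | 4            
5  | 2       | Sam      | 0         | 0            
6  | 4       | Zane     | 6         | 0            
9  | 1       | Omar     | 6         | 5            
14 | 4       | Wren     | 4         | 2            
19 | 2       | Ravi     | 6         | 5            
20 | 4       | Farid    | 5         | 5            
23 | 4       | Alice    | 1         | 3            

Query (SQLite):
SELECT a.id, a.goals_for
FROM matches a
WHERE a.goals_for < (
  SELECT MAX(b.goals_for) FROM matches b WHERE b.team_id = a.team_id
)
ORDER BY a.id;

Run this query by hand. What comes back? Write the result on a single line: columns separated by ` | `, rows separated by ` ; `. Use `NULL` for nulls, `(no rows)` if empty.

5 | 0 ; 14 | 4 ; 20 | 5 ; 23 | 1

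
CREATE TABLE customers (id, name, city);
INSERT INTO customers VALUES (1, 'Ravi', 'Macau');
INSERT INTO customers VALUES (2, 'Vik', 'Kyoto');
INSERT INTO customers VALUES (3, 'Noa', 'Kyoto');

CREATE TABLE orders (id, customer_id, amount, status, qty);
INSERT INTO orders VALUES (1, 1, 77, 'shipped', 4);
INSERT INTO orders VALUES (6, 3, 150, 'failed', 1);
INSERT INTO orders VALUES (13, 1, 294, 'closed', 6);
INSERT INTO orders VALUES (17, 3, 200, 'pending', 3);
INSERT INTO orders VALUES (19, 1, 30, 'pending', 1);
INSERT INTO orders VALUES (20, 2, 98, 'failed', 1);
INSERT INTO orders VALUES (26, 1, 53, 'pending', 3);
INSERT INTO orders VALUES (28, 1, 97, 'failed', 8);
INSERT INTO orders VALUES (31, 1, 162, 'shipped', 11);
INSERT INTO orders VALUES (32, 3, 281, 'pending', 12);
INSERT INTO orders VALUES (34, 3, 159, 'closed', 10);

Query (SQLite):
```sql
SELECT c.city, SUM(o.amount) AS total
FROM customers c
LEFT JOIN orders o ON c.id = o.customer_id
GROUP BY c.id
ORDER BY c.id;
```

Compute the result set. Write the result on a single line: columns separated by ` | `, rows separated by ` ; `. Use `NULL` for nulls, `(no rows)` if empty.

LEFT JOIN keeps every customers row; unmatched ones get NULL for orders columns.
Group by customers.id and compute SUM(o.amount). SUM over an all-NULL group is NULL.
  1: ids {1, 13, 19, 26, 28, 31} → SUM(o.amount)=713
  2: ids {20} → SUM(o.amount)=98
  3: ids {6, 17, 32, 34} → SUM(o.amount)=790

Macau | 713 ; Kyoto | 98 ; Kyoto | 790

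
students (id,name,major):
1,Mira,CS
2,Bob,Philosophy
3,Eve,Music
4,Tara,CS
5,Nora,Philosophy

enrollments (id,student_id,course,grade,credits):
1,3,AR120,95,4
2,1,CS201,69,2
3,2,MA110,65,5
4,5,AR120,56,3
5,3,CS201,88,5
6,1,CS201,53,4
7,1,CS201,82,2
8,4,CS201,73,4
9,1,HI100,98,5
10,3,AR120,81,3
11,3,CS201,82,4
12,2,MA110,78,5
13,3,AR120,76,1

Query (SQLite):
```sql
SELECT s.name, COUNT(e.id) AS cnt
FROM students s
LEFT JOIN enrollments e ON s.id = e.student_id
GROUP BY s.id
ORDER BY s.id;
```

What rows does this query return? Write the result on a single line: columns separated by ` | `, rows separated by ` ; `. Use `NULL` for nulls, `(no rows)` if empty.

Mira | 4 ; Bob | 2 ; Eve | 5 ; Tara | 1 ; Nora | 1

LEFT JOIN keeps every students row; unmatched ones get NULL for enrollments columns.
Group by students.id and compute COUNT(e.id). COUNT(col) of an all-NULL group is 0.
  1: ids {2, 6, 7, 9} → COUNT(e.id)=4
  2: ids {3, 12} → COUNT(e.id)=2
  3: ids {1, 5, 10, 11, 13} → COUNT(e.id)=5
  4: ids {8} → COUNT(e.id)=1
  5: ids {4} → COUNT(e.id)=1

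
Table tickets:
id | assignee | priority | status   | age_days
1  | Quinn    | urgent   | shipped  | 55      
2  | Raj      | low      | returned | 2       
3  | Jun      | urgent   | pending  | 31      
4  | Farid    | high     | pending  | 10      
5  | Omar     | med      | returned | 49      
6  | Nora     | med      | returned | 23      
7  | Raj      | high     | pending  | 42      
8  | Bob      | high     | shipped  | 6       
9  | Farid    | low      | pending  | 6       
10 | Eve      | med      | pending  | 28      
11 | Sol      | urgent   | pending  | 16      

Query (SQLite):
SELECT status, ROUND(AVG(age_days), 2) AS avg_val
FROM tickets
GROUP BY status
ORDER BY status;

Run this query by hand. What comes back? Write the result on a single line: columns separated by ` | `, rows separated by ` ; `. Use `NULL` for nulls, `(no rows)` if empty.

pending | 22.17 ; returned | 24.67 ; shipped | 30.5

Partition tickets by status; compute ROUND(AVG(age_days), 2) within each group.
  pending: ids {3, 4, 7, 9, 10, 11} → ROUND(AVG(age_days), 2)=22.17
  returned: ids {2, 5, 6} → ROUND(AVG(age_days), 2)=24.67
  shipped: ids {1, 8} → ROUND(AVG(age_days), 2)=30.5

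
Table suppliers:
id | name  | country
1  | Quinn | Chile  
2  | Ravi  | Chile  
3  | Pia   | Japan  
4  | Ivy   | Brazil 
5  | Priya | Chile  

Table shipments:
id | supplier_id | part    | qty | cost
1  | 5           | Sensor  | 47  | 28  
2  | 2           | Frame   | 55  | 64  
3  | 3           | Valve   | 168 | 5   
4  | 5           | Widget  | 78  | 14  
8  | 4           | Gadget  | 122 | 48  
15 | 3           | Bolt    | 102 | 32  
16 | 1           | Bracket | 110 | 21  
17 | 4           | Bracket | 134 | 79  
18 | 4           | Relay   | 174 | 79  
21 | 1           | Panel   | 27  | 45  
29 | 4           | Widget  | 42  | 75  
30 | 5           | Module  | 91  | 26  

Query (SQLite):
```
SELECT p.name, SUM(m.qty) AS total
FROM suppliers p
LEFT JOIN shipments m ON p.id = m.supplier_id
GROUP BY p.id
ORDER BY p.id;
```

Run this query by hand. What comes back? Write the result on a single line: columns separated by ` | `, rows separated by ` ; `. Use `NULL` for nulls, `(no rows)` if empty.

Quinn | 137 ; Ravi | 55 ; Pia | 270 ; Ivy | 472 ; Priya | 216

LEFT JOIN keeps every suppliers row; unmatched ones get NULL for shipments columns.
Group by suppliers.id and compute SUM(m.qty). SUM over an all-NULL group is NULL.
  1: ids {16, 21} → SUM(m.qty)=137
  2: ids {2} → SUM(m.qty)=55
  3: ids {3, 15} → SUM(m.qty)=270
  4: ids {8, 17, 18, 29} → SUM(m.qty)=472
  5: ids {1, 4, 30} → SUM(m.qty)=216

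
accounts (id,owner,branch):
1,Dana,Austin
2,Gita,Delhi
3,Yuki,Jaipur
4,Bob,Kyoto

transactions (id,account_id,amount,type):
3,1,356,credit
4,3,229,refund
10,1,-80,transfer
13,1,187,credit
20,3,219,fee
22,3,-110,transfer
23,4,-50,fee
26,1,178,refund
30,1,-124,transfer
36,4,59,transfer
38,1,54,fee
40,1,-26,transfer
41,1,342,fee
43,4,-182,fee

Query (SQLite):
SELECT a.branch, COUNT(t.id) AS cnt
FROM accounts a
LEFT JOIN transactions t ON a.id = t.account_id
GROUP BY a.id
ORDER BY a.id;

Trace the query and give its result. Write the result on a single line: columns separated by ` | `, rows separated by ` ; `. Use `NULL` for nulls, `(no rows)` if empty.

Austin | 8 ; Delhi | 0 ; Jaipur | 3 ; Kyoto | 3

LEFT JOIN keeps every accounts row; unmatched ones get NULL for transactions columns.
Group by accounts.id and compute COUNT(t.id). COUNT(col) of an all-NULL group is 0.
  1: ids {3, 10, 13, 26, 30, 38, 40, 41} → COUNT(t.id)=8
  2: ids {—} → COUNT(t.id)=0
  3: ids {4, 20, 22} → COUNT(t.id)=3
  4: ids {23, 36, 43} → COUNT(t.id)=3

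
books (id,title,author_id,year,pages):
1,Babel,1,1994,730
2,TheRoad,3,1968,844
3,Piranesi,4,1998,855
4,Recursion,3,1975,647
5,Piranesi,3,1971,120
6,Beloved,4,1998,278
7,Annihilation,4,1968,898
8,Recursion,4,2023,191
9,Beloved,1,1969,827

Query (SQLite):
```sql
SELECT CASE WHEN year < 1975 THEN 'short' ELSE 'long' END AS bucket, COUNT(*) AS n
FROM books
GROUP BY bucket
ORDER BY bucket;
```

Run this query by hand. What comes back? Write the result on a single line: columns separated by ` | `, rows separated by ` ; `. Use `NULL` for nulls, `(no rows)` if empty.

long | 5 ; short | 4

Bucket rows by year < 1975 → 'short' else 'long'; count each bucket.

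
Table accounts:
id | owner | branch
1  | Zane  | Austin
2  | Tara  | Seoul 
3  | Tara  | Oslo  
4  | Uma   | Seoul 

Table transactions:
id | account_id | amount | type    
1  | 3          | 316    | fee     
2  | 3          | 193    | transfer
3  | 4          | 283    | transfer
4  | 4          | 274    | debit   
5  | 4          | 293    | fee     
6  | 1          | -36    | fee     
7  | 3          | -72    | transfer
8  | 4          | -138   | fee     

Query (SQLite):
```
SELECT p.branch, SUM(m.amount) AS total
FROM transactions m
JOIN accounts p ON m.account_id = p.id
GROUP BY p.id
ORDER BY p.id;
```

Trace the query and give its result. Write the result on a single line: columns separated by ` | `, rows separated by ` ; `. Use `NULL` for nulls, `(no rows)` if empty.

Austin | -36 ; Oslo | 437 ; Seoul | 712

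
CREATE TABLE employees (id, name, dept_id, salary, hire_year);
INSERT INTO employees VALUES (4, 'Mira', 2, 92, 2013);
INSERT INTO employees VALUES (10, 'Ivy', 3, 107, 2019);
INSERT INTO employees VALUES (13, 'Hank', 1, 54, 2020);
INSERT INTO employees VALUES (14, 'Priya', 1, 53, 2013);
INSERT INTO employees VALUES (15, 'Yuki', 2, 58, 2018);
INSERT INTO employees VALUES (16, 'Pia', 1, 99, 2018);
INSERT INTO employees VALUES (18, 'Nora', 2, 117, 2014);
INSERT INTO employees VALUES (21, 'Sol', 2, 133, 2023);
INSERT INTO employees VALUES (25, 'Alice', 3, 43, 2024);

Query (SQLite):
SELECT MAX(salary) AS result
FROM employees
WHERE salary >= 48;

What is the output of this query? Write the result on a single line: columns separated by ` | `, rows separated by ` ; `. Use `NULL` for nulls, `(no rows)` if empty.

133

Rows where salary >= 48 → salary values: [92, 107, 54, 53, 58, 99, 117, 133].
MAX of non-NULL values = 133.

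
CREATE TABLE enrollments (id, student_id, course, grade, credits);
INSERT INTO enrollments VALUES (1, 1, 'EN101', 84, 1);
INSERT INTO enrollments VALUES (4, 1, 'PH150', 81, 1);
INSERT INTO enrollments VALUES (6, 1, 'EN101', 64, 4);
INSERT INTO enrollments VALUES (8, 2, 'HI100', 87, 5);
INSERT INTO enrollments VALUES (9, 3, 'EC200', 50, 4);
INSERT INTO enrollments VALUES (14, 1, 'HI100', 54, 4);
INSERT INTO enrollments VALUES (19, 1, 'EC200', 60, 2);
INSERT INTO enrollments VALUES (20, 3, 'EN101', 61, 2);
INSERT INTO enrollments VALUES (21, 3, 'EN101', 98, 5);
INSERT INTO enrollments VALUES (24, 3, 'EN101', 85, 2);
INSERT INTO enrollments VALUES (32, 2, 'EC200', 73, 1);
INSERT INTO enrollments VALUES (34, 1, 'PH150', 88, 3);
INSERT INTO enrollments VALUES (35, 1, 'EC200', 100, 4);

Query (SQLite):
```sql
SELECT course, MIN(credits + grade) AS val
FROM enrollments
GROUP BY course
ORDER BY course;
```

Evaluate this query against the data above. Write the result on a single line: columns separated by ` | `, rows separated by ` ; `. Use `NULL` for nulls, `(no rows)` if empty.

For each row compute credits + grade.
Group by course; take MIN of the expression per group.
  EC200: ids {9, 19, 32, 35} → MIN(credits + grade)=54
  EN101: ids {1, 6, 20, 21, 24} → MIN(credits + grade)=63
  HI100: ids {8, 14} → MIN(credits + grade)=58
  PH150: ids {4, 34} → MIN(credits + grade)=82

EC200 | 54 ; EN101 | 63 ; HI100 | 58 ; PH150 | 82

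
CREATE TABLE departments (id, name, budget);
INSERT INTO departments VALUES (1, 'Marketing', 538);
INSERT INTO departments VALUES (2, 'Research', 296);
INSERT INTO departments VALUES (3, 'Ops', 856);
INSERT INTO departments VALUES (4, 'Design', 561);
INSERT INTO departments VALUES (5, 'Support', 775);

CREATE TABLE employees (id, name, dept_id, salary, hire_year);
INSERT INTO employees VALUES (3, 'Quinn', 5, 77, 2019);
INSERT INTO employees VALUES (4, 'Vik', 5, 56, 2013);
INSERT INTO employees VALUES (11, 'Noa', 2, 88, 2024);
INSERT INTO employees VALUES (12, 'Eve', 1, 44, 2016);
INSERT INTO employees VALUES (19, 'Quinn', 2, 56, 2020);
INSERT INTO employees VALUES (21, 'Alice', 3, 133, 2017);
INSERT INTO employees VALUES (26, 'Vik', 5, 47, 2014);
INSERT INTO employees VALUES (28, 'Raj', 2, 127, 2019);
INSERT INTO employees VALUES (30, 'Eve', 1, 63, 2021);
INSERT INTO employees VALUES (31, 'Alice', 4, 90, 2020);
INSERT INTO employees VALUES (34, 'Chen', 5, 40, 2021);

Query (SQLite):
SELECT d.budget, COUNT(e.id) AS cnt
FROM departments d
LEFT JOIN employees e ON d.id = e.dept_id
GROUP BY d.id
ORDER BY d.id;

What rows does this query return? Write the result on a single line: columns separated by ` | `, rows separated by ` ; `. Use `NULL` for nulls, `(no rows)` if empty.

538 | 2 ; 296 | 3 ; 856 | 1 ; 561 | 1 ; 775 | 4

LEFT JOIN keeps every departments row; unmatched ones get NULL for employees columns.
Group by departments.id and compute COUNT(e.id). COUNT(col) of an all-NULL group is 0.
  1: ids {12, 30} → COUNT(e.id)=2
  2: ids {11, 19, 28} → COUNT(e.id)=3
  3: ids {21} → COUNT(e.id)=1
  4: ids {31} → COUNT(e.id)=1
  5: ids {3, 4, 26, 34} → COUNT(e.id)=4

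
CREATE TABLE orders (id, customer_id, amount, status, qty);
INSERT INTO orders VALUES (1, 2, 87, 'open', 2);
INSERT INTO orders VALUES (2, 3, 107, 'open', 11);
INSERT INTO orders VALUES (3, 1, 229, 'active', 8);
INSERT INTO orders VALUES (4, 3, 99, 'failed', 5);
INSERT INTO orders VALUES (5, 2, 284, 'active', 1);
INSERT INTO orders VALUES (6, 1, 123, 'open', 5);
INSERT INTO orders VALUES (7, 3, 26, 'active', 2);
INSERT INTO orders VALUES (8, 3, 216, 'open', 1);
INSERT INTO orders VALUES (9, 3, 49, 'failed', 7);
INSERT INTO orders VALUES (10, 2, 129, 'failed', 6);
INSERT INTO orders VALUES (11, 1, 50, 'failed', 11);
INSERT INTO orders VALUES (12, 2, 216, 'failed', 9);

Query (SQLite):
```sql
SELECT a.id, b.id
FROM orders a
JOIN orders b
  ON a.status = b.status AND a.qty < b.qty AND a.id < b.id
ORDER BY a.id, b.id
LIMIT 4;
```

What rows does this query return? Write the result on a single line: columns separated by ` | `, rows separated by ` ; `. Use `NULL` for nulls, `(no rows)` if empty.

Pairs (a,b) with same status, a.qty < b.qty, a.id < b.id.
status groups: active:{3,5,7} failed:{4,9,10,11,12} open:{1,2,6,8}
Ordered by (a.id, b.id); first 4.

1 | 2 ; 1 | 6 ; 4 | 9 ; 4 | 10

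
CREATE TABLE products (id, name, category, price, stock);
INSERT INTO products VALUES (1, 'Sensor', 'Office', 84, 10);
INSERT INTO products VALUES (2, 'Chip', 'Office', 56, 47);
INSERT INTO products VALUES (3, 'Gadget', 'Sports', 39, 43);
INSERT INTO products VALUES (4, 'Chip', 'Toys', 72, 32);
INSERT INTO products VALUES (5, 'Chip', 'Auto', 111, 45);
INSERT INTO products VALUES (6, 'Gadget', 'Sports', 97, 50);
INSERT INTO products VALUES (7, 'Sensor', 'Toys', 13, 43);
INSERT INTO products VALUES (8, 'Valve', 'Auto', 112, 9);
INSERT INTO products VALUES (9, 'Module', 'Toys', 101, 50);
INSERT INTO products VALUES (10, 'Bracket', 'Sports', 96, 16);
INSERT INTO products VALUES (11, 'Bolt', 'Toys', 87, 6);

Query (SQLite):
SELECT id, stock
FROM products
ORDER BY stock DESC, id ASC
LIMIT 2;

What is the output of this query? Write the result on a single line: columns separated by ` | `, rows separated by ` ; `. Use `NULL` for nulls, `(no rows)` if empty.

Sort by stock desc, tiebreak id asc: (50, id=6), (50, id=9), (47, id=2), (45, id=5), (43, id=3) …. Take first 2.

6 | 50 ; 9 | 50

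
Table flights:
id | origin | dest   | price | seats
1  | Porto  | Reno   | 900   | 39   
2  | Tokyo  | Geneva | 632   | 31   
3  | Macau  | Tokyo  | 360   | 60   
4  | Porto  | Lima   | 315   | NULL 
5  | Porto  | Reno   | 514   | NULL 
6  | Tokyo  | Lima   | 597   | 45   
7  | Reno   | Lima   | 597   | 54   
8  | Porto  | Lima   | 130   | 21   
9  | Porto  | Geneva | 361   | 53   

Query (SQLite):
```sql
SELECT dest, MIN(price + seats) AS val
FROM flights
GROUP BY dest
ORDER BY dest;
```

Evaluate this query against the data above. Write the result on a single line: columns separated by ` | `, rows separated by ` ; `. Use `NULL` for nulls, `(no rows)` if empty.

For each row compute price + seats.
Group by dest; take MIN of the expression per group.
  Geneva: ids {2, 9} → MIN(price + seats)=414
  Lima: ids {4, 6, 7, 8} → MIN(price + seats)=151
  Reno: ids {1, 5} → MIN(price + seats)=939
  Tokyo: ids {3} → MIN(price + seats)=420

Geneva | 414 ; Lima | 151 ; Reno | 939 ; Tokyo | 420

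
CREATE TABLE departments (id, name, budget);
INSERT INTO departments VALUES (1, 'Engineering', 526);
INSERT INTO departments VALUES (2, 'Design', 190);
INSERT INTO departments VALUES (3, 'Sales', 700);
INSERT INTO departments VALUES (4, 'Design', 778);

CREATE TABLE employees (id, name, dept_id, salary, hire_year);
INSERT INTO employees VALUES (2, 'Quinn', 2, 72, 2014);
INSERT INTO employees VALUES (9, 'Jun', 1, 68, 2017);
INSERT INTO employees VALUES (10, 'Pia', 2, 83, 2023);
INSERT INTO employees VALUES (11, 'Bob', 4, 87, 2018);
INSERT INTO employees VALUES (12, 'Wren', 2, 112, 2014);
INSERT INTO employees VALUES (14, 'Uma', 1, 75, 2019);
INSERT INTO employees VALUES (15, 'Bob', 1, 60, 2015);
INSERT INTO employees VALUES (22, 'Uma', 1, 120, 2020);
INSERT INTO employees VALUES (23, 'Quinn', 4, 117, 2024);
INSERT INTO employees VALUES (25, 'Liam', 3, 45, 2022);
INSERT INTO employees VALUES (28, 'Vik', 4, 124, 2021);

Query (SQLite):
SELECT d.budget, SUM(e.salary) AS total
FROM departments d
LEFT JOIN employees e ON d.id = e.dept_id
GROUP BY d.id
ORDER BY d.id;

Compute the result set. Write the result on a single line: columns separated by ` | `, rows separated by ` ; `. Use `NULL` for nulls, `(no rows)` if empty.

526 | 323 ; 190 | 267 ; 700 | 45 ; 778 | 328

LEFT JOIN keeps every departments row; unmatched ones get NULL for employees columns.
Group by departments.id and compute SUM(e.salary). SUM over an all-NULL group is NULL.
  1: ids {9, 14, 15, 22} → SUM(e.salary)=323
  2: ids {2, 10, 12} → SUM(e.salary)=267
  3: ids {25} → SUM(e.salary)=45
  4: ids {11, 23, 28} → SUM(e.salary)=328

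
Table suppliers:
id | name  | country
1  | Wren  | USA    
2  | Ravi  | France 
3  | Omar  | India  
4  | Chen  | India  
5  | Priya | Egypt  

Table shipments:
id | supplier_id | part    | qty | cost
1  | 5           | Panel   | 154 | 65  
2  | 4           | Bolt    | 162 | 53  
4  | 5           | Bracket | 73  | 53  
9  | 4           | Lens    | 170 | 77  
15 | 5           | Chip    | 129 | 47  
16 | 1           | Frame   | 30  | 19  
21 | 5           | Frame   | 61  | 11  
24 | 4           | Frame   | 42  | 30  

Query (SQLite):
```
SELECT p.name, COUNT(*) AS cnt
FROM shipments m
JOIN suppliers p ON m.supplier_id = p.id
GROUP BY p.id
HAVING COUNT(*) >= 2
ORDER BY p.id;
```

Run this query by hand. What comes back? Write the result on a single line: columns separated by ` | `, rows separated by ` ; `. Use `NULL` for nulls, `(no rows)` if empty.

Chen | 3 ; Priya | 4

Join each shipments row to its suppliers via supplier_id.
Group joined rows by suppliers.id; compute COUNT(*) per group.
HAVING: keep groups with count ≥ 2.
  1: ids {16} → COUNT(*)=1
  4: ids {2, 9, 24} → COUNT(*)=3
  5: ids {1, 4, 15, 21} → COUNT(*)=4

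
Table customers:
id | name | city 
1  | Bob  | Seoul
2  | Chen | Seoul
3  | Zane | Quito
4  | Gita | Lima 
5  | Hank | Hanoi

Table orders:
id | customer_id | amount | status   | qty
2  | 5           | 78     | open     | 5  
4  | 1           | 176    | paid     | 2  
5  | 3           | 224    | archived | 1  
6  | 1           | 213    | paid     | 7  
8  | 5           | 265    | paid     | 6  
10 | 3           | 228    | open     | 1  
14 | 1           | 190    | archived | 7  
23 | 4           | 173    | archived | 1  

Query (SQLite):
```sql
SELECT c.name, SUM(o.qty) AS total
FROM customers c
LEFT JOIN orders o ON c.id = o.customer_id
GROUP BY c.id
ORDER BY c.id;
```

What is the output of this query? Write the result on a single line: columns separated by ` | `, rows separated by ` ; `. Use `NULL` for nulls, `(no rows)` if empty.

LEFT JOIN keeps every customers row; unmatched ones get NULL for orders columns.
Group by customers.id and compute SUM(o.qty). SUM over an all-NULL group is NULL.
  1: ids {4, 6, 14} → SUM(o.qty)=16
  2: ids {—} → SUM(o.qty)=NULL
  3: ids {5, 10} → SUM(o.qty)=2
  4: ids {23} → SUM(o.qty)=1
  5: ids {2, 8} → SUM(o.qty)=11

Bob | 16 ; Chen | NULL ; Zane | 2 ; Gita | 1 ; Hank | 11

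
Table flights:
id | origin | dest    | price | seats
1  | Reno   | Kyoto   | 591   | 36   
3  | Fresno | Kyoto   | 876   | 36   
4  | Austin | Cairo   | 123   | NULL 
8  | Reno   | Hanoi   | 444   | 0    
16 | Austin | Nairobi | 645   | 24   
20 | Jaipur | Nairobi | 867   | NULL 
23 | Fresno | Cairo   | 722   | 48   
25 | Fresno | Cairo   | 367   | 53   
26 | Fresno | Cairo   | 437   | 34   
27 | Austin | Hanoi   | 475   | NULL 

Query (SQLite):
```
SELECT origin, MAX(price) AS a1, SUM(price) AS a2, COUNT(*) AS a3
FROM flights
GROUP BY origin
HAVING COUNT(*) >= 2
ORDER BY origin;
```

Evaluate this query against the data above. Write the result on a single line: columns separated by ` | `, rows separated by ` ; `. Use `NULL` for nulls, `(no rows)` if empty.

Austin | 645 | 1243 | 3 ; Fresno | 876 | 2402 | 4 ; Reno | 591 | 1035 | 2

Group flights by origin.
Per group compute: MAX(price), SUM(price), COUNT(*).
HAVING: drop groups with fewer than 2 rows.
  Austin: ids {4, 16, 27} → MAX(price)=645, SUM(price)=1243, COUNT(*)=3
  Fresno: ids {3, 23, 25, 26} → MAX(price)=876, SUM(price)=2402, COUNT(*)=4
  Jaipur: ids {20} → MAX(price)=867, SUM(price)=867, COUNT(*)=1
  Reno: ids {1, 8} → MAX(price)=591, SUM(price)=1035, COUNT(*)=2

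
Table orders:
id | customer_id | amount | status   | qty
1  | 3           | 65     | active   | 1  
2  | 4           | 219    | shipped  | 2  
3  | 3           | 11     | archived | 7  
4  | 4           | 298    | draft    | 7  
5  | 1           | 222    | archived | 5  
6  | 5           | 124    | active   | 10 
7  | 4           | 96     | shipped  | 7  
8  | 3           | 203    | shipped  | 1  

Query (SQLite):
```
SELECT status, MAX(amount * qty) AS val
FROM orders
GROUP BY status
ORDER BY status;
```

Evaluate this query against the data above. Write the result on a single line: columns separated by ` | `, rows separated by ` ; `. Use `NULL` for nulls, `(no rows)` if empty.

active | 1240 ; archived | 1110 ; draft | 2086 ; shipped | 672

For each row compute amount * qty.
Group by status; take MAX of the expression per group.
  active: ids {1, 6} → MAX(amount * qty)=1240
  archived: ids {3, 5} → MAX(amount * qty)=1110
  draft: ids {4} → MAX(amount * qty)=2086
  shipped: ids {2, 7, 8} → MAX(amount * qty)=672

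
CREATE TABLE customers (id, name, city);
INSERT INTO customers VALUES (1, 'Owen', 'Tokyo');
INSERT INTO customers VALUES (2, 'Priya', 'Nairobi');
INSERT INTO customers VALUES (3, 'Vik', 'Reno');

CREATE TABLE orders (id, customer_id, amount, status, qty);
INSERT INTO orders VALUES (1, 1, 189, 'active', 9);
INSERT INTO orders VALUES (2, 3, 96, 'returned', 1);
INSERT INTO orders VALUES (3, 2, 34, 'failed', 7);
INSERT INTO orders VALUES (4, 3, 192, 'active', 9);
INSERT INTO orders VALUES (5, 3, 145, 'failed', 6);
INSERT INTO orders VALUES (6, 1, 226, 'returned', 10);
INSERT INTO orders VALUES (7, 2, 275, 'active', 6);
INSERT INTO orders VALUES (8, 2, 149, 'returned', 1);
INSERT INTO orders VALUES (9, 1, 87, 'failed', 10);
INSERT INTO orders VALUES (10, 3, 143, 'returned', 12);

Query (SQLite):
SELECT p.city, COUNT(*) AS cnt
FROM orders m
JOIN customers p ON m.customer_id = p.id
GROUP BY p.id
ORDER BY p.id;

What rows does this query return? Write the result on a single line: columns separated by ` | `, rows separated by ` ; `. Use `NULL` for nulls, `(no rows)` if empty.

Join each orders row to its customers via customer_id.
Group joined rows by customers.id; compute COUNT(*) per group.
  1: ids {1, 6, 9} → COUNT(*)=3
  2: ids {3, 7, 8} → COUNT(*)=3
  3: ids {2, 4, 5, 10} → COUNT(*)=4

Tokyo | 3 ; Nairobi | 3 ; Reno | 4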